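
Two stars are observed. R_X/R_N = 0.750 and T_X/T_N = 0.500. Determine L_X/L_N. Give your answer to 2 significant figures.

From the Stefan–Boltzmann law, L ∝ R²T⁴, so
L_X/L_N = (R_X/R_N)² (T_X/T_N)⁴ = (0.750)² × (0.500)⁴ = 0.5625 × 0.06250 = 0.03516.

0.035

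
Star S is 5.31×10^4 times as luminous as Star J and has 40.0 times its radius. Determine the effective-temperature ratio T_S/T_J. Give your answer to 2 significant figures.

2.4

L ∝ R²T⁴ gives T ∝ (L/R²)^(1/4), so
T_S/T_J = (5.31×10^4 / 40.0²)^(1/4) = (33.19)^(1/4) = 2.400.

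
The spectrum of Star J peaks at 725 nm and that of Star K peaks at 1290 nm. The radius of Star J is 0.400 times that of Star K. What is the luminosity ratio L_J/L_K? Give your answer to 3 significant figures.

1.60

Wien's law gives T ∝ 1/λ_max, so T_J/T_K = λ_K/λ_J = 1290/725 = 1.779.
Then L ∝ R²T⁴ gives L_J/L_K = (0.400)² × (1.779)⁴ = 0.1600 × 10.02 = 1.604.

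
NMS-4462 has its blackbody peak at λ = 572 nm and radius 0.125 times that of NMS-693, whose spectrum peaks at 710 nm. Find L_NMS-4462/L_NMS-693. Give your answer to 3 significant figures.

0.0371

Wien's law gives T ∝ 1/λ_max, so T_NMS-4462/T_NMS-693 = λ_NMS-693/λ_NMS-4462 = 710/572 = 1.241.
Then L ∝ R²T⁴ gives L_NMS-4462/L_NMS-693 = (0.125)² × (1.241)⁴ = 0.01562 × 2.374 = 0.03709.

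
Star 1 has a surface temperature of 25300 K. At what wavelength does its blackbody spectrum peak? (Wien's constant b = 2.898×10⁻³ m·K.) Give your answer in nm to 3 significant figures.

115 nm

λ_max = b/T = 2.898×10⁻³ / 25300 = 1.15×10^-7 m = 114.5 nm.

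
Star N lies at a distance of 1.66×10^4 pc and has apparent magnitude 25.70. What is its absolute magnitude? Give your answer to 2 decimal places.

9.60

M = m − 5 log₁₀(d/10 pc) = 25.70 − 5 log₁₀(1.66×10^4/10)
  = 25.70 − 5 × 3.220 = 25.70 − 16.10 = 9.60.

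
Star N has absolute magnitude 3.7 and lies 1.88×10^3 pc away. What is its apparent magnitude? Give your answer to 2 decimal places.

m = M + 5 log₁₀(d/10 pc) = 3.7 + 5 log₁₀(1.88×10^3/10)
  = 3.7 + 5 × 2.274 = 3.7 + 11.37 = 15.07.

15.07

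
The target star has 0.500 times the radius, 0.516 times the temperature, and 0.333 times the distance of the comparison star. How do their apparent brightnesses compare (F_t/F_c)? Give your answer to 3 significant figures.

L_t/L_c = (R_t/R_c)²(T_t/T_c)⁴ = (0.500)² × (0.516)⁴ = 0.01772.
F_t/F_c = (L_t/L_c)/(d_t/d_c)² = 0.01772 / (0.333)² = 0.1598.

0.160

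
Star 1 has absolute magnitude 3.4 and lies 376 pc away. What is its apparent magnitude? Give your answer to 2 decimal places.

11.28

m = M + 5 log₁₀(d/10 pc) = 3.4 + 5 log₁₀(376/10)
  = 3.4 + 5 × 1.575 = 3.4 + 7.88 = 11.28.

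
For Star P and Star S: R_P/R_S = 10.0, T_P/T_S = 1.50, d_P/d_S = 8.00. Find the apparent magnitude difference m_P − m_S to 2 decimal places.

L_P/L_S = (10.0)²(1.50)⁴ = 506.2.
F_P/F_S = (L_P/L_S)/(d_P/d_S)² = 506.2/64.00 = 7.910.
m_P − m_S = −2.5 log₁₀(7.910) = -2.25.

-2.25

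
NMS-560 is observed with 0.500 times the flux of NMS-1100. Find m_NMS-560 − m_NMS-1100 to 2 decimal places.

0.75

m_NMS-560 − m_NMS-1100 = −2.5 log₁₀(F_NMS-560/F_NMS-1100) = −2.5 log₁₀(0.500) = −2.5 × (-0.301) = 0.753.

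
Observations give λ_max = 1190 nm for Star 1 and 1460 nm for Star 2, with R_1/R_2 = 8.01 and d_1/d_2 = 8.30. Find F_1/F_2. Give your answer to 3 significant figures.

Wien's law: T_1/T_2 = λ_2/λ_1 = 1460/1190 = 1.227.
L_1/L_2 = (R_1/R_2)²(T_1/T_2)⁴ = (8.01)²(1.227)⁴ = 145.4.
F_1/F_2 = (L_1/L_2)/(d_1/d_2)² = 145.4/(8.30)² = 2.110.

2.11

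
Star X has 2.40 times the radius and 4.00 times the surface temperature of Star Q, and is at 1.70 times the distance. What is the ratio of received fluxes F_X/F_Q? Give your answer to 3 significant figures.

510

L_X/L_Q = (R_X/R_Q)²(T_X/T_Q)⁴ = (2.40)² × (4.00)⁴ = 1475.
F_X/F_Q = (L_X/L_Q)/(d_X/d_Q)² = 1475 / (1.70)² = 510.2.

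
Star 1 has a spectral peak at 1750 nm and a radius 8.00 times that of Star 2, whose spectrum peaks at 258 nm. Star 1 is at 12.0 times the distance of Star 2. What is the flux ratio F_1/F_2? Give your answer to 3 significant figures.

2.10×10^-4

Wien's law: T_1/T_2 = λ_2/λ_1 = 258/1750 = 0.1474.
L_1/L_2 = (R_1/R_2)²(T_1/T_2)⁴ = (8.00)²(0.1474)⁴ = 0.03023.
F_1/F_2 = (L_1/L_2)/(d_1/d_2)² = 0.03023/(12.0)² = 2.100×10^-4.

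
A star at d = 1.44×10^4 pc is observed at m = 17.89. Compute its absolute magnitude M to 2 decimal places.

2.10

M = m − 5 log₁₀(d/10 pc) = 17.89 − 5 log₁₀(1.44×10^4/10)
  = 17.89 − 5 × 3.158 = 17.89 − 15.79 = 2.10.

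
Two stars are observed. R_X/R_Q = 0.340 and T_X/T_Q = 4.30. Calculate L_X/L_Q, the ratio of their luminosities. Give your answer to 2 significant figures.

40

From the Stefan–Boltzmann law, L ∝ R²T⁴, so
L_X/L_Q = (R_X/R_Q)² (T_X/T_Q)⁴ = (0.340)² × (4.30)⁴ = 0.1156 × 341.9 = 39.52.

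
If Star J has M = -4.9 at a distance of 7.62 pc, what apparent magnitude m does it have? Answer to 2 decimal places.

m = M + 5 log₁₀(d/10 pc) = -4.9 + 5 log₁₀(7.62/10)
  = -4.9 + 5 × -0.118 = -4.9 + -0.59 = -5.49.

-5.49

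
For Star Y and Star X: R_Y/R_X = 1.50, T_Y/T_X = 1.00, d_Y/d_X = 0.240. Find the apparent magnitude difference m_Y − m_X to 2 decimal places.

-3.98

L_Y/L_X = (1.50)²(1.00)⁴ = 2.250.
F_Y/F_X = (L_Y/L_X)/(d_Y/d_X)² = 2.250/0.05760 = 39.06.
m_Y − m_X = −2.5 log₁₀(39.06) = -3.98.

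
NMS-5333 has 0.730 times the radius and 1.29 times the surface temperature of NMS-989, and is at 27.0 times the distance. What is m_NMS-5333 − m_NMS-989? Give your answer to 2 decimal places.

6.73

L_NMS-5333/L_NMS-989 = (0.730)²(1.29)⁴ = 1.476.
F_NMS-5333/F_NMS-989 = (L_NMS-5333/L_NMS-989)/(d_NMS-5333/d_NMS-989)² = 1.476/729.0 = 0.002024.
m_NMS-5333 − m_NMS-989 = −2.5 log₁₀(0.002024) = 6.73.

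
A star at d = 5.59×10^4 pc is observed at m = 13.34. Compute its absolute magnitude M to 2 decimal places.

-5.40

M = m − 5 log₁₀(d/10 pc) = 13.34 − 5 log₁₀(5.59×10^4/10)
  = 13.34 − 5 × 3.747 = 13.34 − 18.74 = -5.40.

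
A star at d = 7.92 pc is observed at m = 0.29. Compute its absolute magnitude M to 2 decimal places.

M = m − 5 log₁₀(d/10 pc) = 0.29 − 5 log₁₀(7.92/10)
  = 0.29 − 5 × -0.101 = 0.29 − -0.51 = 0.80.

0.80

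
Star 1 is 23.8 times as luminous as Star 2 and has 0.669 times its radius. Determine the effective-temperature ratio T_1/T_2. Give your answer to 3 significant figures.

2.70

L ∝ R²T⁴ gives T ∝ (L/R²)^(1/4), so
T_1/T_2 = (23.8 / 0.669²)^(1/4) = (53.18)^(1/4) = 2.700.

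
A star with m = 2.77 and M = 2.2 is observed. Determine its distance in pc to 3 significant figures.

m − M = 5 log₁₀(d/10 pc)
2.77 − (2.2) = 0.57 = 5 log₁₀(d/10)
d = 10 × 10^(0.57/5) = 10 × 10^0.114 = 13.00 pc.

13.0 pc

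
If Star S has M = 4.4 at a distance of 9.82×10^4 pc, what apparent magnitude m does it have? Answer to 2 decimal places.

24.36

m = M + 5 log₁₀(d/10 pc) = 4.4 + 5 log₁₀(9.82×10^4/10)
  = 4.4 + 5 × 3.992 = 4.4 + 19.96 = 24.36.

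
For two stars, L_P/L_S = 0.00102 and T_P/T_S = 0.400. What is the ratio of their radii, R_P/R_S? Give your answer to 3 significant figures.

L ∝ R²T⁴ gives R ∝ √L / T², so
R_P/R_S = √(0.00102) / (0.400)² = 0.03194 / 0.1600 = 0.1996.

0.200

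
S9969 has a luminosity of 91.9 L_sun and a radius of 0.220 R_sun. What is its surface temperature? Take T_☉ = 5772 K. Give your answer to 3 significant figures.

3.81×10^4 K

T/T_☉ = (L/L_☉)^(1/4) / (R/R_☉)^(1/2)
T = 5772 × (91.9)^(1/4) / √(0.220) = 5772 × 3.096 / 0.4690 = 3.810×10^4 K.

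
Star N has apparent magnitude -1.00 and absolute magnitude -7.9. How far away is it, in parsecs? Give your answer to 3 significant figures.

m − M = 5 log₁₀(d/10 pc)
-1.00 − (-7.9) = 6.90 = 5 log₁₀(d/10)
d = 10 × 10^(6.90/5) = 10 × 10^1.380 = 239.9 pc.

240 pc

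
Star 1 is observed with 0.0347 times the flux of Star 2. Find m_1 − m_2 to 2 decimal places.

3.65

m_1 − m_2 = −2.5 log₁₀(F_1/F_2) = −2.5 log₁₀(0.0347) = −2.5 × (-1.460) = 3.649.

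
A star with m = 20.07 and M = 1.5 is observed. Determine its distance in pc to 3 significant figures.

5.18×10^4 pc

m − M = 5 log₁₀(d/10 pc)
20.07 − (1.5) = 18.57 = 5 log₁₀(d/10)
d = 10 × 10^(18.57/5) = 10 × 10^3.714 = 5.176×10^4 pc.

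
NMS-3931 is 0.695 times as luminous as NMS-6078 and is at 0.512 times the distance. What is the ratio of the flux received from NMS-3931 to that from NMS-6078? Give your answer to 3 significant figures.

2.65

F = L/(4πd²), so F_NMS-3931/F_NMS-6078 = (L_NMS-3931/L_NMS-6078) / (d_NMS-3931/d_NMS-6078)²
= 0.695 / (0.512)² = 0.695 / 0.2621 = 2.651.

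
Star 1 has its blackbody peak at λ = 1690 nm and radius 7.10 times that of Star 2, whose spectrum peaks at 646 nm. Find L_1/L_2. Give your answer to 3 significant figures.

Wien's law gives T ∝ 1/λ_max, so T_1/T_2 = λ_2/λ_1 = 646/1690 = 0.3822.
Then L ∝ R²T⁴ gives L_1/L_2 = (7.10)² × (0.3822)⁴ = 50.41 × 0.02135 = 1.076.

1.08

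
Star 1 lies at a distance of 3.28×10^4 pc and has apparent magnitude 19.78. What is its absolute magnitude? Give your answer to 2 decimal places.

M = m − 5 log₁₀(d/10 pc) = 19.78 − 5 log₁₀(3.28×10^4/10)
  = 19.78 − 5 × 3.516 = 19.78 − 17.58 = 2.20.

2.20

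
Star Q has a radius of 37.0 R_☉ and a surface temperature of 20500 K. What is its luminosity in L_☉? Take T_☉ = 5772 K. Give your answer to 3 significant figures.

L/L_☉ = (R/R_☉)² (T/T_☉)⁴ = (37.0)² × (20500/5772)⁴
       = 1369 × (3.552)⁴ = 1369 × 159.1 = 2.178×10^5.

2.18×10^5 L_☉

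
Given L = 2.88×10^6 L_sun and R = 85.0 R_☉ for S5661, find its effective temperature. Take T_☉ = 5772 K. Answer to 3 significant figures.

2.58×10^4 K

T/T_☉ = (L/L_☉)^(1/4) / (R/R_☉)^(1/2)
T = 5772 × (2.88×10^6)^(1/4) / √(85.0) = 5772 × 41.20 / 9.220 = 2.579×10^4 K.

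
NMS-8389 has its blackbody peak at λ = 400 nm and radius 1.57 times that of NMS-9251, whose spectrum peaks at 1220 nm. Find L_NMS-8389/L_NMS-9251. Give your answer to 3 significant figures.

Wien's law gives T ∝ 1/λ_max, so T_NMS-8389/T_NMS-9251 = λ_NMS-9251/λ_NMS-8389 = 1220/400 = 3.050.
Then L ∝ R²T⁴ gives L_NMS-8389/L_NMS-9251 = (1.57)² × (3.050)⁴ = 2.465 × 86.54 = 213.3.

213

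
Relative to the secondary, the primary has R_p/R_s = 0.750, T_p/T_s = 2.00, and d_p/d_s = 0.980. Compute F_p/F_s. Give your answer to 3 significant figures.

L_p/L_s = (R_p/R_s)²(T_p/T_s)⁴ = (0.750)² × (2.00)⁴ = 9.000.
F_p/F_s = (L_p/L_s)/(d_p/d_s)² = 9.000 / (0.980)² = 9.371.

9.37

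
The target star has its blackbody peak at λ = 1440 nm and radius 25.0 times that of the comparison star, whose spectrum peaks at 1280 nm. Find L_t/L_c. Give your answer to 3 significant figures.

Wien's law gives T ∝ 1/λ_max, so T_t/T_c = λ_c/λ_t = 1280/1440 = 0.8889.
Then L ∝ R²T⁴ gives L_t/L_c = (25.0)² × (0.8889)⁴ = 625.0 × 0.6243 = 390.2.

390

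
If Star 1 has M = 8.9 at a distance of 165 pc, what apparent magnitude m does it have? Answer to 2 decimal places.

14.99

m = M + 5 log₁₀(d/10 pc) = 8.9 + 5 log₁₀(165/10)
  = 8.9 + 5 × 1.217 = 8.9 + 6.09 = 14.99.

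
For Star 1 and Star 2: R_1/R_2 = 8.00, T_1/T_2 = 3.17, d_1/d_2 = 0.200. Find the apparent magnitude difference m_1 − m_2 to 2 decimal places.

L_1/L_2 = (8.00)²(3.17)⁴ = 6463.
F_1/F_2 = (L_1/L_2)/(d_1/d_2)² = 6463/0.04000 = 1.616×10^5.
m_1 − m_2 = −2.5 log₁₀(1.616×10^5) = -13.02.

-13.02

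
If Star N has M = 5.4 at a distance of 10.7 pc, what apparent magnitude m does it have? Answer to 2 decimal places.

5.55

m = M + 5 log₁₀(d/10 pc) = 5.4 + 5 log₁₀(10.7/10)
  = 5.4 + 5 × 0.029 = 5.4 + 0.15 = 5.55.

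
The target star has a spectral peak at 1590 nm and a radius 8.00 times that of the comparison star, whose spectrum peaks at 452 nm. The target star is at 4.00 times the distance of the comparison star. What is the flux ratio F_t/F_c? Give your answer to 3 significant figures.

Wien's law: T_t/T_c = λ_c/λ_t = 452/1590 = 0.2843.
L_t/L_c = (R_t/R_c)²(T_t/T_c)⁴ = (8.00)²(0.2843)⁴ = 0.4180.
F_t/F_c = (L_t/L_c)/(d_t/d_c)² = 0.4180/(4.00)² = 0.02612.

0.0261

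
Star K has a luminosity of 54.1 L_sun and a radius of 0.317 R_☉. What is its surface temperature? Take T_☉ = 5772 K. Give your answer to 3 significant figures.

T/T_☉ = (L/L_☉)^(1/4) / (R/R_☉)^(1/2)
T = 5772 × (54.1)^(1/4) / √(0.317) = 5772 × 2.712 / 0.5630 = 2.780×10^4 K.

2.78×10^4 K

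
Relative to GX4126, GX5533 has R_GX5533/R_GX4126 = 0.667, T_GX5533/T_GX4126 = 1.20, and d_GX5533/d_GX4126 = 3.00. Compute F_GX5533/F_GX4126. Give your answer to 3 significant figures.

L_GX5533/L_GX4126 = (R_GX5533/R_GX4126)²(T_GX5533/T_GX4126)⁴ = (0.667)² × (1.20)⁴ = 0.9225.
F_GX5533/F_GX4126 = (L_GX5533/L_GX4126)/(d_GX5533/d_GX4126)² = 0.9225 / (3.00)² = 0.1025.

0.103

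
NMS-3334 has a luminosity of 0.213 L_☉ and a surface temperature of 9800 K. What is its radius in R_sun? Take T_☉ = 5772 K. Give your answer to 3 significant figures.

0.160 R_sun

R/R_☉ = √(L/L_☉) / (T/T_☉)² = √(0.213) / (1.698)²
       = 0.4615 / 2.883 = 0.1601.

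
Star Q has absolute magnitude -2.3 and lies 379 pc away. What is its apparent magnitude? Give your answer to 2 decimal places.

5.59

m = M + 5 log₁₀(d/10 pc) = -2.3 + 5 log₁₀(379/10)
  = -2.3 + 5 × 1.579 = -2.3 + 7.89 = 5.59.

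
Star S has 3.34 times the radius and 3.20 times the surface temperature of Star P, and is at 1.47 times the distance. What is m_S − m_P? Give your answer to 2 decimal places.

-6.83

L_S/L_P = (3.34)²(3.20)⁴ = 1170.
F_S/F_P = (L_S/L_P)/(d_S/d_P)² = 1170/2.161 = 541.3.
m_S − m_P = −2.5 log₁₀(541.3) = -6.83.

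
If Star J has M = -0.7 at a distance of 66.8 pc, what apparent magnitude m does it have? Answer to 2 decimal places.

3.42

m = M + 5 log₁₀(d/10 pc) = -0.7 + 5 log₁₀(66.8/10)
  = -0.7 + 5 × 0.825 = -0.7 + 4.12 = 3.42.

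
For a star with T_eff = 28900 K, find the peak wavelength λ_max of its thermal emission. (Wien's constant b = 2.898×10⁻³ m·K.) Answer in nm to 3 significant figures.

100 nm

λ_max = b/T = 2.898×10⁻³ / 28900 = 1.00×10^-7 m = 100.3 nm.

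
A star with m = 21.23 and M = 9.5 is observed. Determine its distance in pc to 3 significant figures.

m − M = 5 log₁₀(d/10 pc)
21.23 − (9.5) = 11.73 = 5 log₁₀(d/10)
d = 10 × 10^(11.73/5) = 10 × 10^2.346 = 2218 pc.

2.22×10^3 pc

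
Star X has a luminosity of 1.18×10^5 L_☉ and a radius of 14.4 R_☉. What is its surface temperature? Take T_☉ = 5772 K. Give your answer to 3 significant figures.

T/T_☉ = (L/L_☉)^(1/4) / (R/R_☉)^(1/2)
T = 5772 × (1.18×10^5)^(1/4) / √(14.4) = 5772 × 18.53 / 3.795 = 2.819×10^4 K.

2.82×10^4 K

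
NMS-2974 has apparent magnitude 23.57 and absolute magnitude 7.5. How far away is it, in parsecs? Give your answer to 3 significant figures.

1.64×10^4 pc

m − M = 5 log₁₀(d/10 pc)
23.57 − (7.5) = 16.07 = 5 log₁₀(d/10)
d = 10 × 10^(16.07/5) = 10 × 10^3.214 = 1.637×10^4 pc.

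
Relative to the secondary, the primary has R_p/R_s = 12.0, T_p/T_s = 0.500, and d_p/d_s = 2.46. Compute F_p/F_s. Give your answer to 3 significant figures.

L_p/L_s = (R_p/R_s)²(T_p/T_s)⁴ = (12.0)² × (0.500)⁴ = 9.000.
F_p/F_s = (L_p/L_s)/(d_p/d_s)² = 9.000 / (2.46)² = 1.487.

1.49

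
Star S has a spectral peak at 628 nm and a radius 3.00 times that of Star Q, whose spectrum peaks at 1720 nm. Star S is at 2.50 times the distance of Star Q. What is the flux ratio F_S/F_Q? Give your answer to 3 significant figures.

81.0

Wien's law: T_S/T_Q = λ_Q/λ_S = 1720/628 = 2.739.
L_S/L_Q = (R_S/R_Q)²(T_S/T_Q)⁴ = (3.00)²(2.739)⁴ = 506.4.
F_S/F_Q = (L_S/L_Q)/(d_S/d_Q)² = 506.4/(2.50)² = 81.03.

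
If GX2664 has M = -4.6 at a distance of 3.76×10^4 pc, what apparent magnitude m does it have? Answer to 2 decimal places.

13.28

m = M + 5 log₁₀(d/10 pc) = -4.6 + 5 log₁₀(3.76×10^4/10)
  = -4.6 + 5 × 3.575 = -4.6 + 17.88 = 13.28.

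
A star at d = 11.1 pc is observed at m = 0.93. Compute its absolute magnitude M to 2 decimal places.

M = m − 5 log₁₀(d/10 pc) = 0.93 − 5 log₁₀(11.1/10)
  = 0.93 − 5 × 0.045 = 0.93 − 0.23 = 0.70.

0.70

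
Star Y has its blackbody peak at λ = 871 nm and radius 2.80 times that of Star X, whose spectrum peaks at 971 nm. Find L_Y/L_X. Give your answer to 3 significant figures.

Wien's law gives T ∝ 1/λ_max, so T_Y/T_X = λ_X/λ_Y = 971/871 = 1.115.
Then L ∝ R²T⁴ gives L_Y/L_X = (2.80)² × (1.115)⁴ = 7.840 × 1.545 = 12.11.

12.1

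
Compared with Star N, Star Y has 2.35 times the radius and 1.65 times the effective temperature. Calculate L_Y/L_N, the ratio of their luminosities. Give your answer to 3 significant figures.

40.9

From the Stefan–Boltzmann law, L ∝ R²T⁴, so
L_Y/L_N = (R_Y/R_N)² (T_Y/T_N)⁴ = (2.35)² × (1.65)⁴ = 5.523 × 7.412 = 40.93.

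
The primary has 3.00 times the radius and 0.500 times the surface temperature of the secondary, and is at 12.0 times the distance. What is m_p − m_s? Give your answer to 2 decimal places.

L_p/L_s = (3.00)²(0.500)⁴ = 0.5625.
F_p/F_s = (L_p/L_s)/(d_p/d_s)² = 0.5625/144.0 = 0.003906.
m_p − m_s = −2.5 log₁₀(0.003906) = 6.02.

6.02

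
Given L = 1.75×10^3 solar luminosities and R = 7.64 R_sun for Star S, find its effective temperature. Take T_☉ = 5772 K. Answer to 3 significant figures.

1.35×10^4 K

T/T_☉ = (L/L_☉)^(1/4) / (R/R_☉)^(1/2)
T = 5772 × (1.75×10^3)^(1/4) / √(7.64) = 5772 × 6.468 / 2.764 = 1.351×10^4 K.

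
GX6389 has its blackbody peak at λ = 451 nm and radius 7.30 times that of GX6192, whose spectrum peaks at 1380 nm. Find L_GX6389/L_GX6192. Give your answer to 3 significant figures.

Wien's law gives T ∝ 1/λ_max, so T_GX6389/T_GX6192 = λ_GX6192/λ_GX6389 = 1380/451 = 3.060.
Then L ∝ R²T⁴ gives L_GX6389/L_GX6192 = (7.30)² × (3.060)⁴ = 53.29 × 87.66 = 4671.

4.67×10^3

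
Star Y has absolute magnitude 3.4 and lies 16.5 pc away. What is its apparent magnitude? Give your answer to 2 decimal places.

4.49

m = M + 5 log₁₀(d/10 pc) = 3.4 + 5 log₁₀(16.5/10)
  = 3.4 + 5 × 0.217 = 3.4 + 1.09 = 4.49.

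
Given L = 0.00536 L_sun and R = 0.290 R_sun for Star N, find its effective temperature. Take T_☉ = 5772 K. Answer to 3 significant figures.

2.90×10^3 K

T/T_☉ = (L/L_☉)^(1/4) / (R/R_☉)^(1/2)
T = 5772 × (0.00536)^(1/4) / √(0.290) = 5772 × 0.2706 / 0.5385 = 2900 K.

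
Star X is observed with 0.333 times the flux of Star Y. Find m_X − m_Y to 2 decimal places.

1.19

m_X − m_Y = −2.5 log₁₀(F_X/F_Y) = −2.5 log₁₀(0.333) = −2.5 × (-0.478) = 1.194.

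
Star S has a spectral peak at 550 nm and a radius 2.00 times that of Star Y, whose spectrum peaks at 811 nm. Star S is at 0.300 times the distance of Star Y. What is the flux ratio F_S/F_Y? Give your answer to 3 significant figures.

210

Wien's law: T_S/T_Y = λ_Y/λ_S = 811/550 = 1.475.
L_S/L_Y = (R_S/R_Y)²(T_S/T_Y)⁴ = (2.00)²(1.475)⁴ = 18.91.
F_S/F_Y = (L_S/L_Y)/(d_S/d_Y)² = 18.91/(0.300)² = 210.1.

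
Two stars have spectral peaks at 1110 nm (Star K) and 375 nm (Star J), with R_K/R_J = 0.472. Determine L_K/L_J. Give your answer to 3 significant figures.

Wien's law gives T ∝ 1/λ_max, so T_K/T_J = λ_J/λ_K = 375/1110 = 0.3378.
Then L ∝ R²T⁴ gives L_K/L_J = (0.472)² × (0.3378)⁴ = 0.2228 × 0.01303 = 0.002902.

0.00290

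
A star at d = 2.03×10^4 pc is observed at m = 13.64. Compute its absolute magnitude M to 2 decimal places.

-2.90

M = m − 5 log₁₀(d/10 pc) = 13.64 − 5 log₁₀(2.03×10^4/10)
  = 13.64 − 5 × 3.307 = 13.64 − 16.54 = -2.90.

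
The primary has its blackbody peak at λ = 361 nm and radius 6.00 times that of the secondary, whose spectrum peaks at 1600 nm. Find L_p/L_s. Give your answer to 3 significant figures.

1.39×10^4

Wien's law gives T ∝ 1/λ_max, so T_p/T_s = λ_s/λ_p = 1600/361 = 4.432.
Then L ∝ R²T⁴ gives L_p/L_s = (6.00)² × (4.432)⁴ = 36.00 × 385.9 = 1.389×10^4.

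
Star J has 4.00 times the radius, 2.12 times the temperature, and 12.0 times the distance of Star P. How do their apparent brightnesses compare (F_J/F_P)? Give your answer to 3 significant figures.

2.24

L_J/L_P = (R_J/R_P)²(T_J/T_P)⁴ = (4.00)² × (2.12)⁴ = 323.2.
F_J/F_P = (L_J/L_P)/(d_J/d_P)² = 323.2 / (12.0)² = 2.244.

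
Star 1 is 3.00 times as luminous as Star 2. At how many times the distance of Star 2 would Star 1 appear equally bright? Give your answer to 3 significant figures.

Equal flux requires L_1/d_1² = L_2/d_2², so d_1/d_2 = √(L_1/L_2)
= √(3.00) = 1.732.

1.73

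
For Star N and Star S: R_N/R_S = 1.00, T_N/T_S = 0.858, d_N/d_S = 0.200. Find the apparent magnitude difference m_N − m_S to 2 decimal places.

L_N/L_S = (1.00)²(0.858)⁴ = 0.5419.
F_N/F_S = (L_N/L_S)/(d_N/d_S)² = 0.5419/0.04000 = 13.55.
m_N − m_S = −2.5 log₁₀(13.55) = -2.83.

-2.83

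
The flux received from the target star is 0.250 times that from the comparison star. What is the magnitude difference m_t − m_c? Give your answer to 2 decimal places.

1.51

m_t − m_c = −2.5 log₁₀(F_t/F_c) = −2.5 log₁₀(0.250) = −2.5 × (-0.602) = 1.505.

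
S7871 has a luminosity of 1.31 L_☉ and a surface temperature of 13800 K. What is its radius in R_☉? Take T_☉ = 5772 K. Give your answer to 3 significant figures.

R/R_☉ = √(L/L_☉) / (T/T_☉)² = √(1.31) / (2.391)²
       = 1.145 / 5.716 = 0.2002.

0.200 R_☉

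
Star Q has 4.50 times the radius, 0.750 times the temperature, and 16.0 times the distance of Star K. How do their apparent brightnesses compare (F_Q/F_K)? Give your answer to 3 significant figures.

L_Q/L_K = (R_Q/R_K)²(T_Q/T_K)⁴ = (4.50)² × (0.750)⁴ = 6.407.
F_Q/F_K = (L_Q/L_K)/(d_Q/d_K)² = 6.407 / (16.0)² = 0.02503.

0.0250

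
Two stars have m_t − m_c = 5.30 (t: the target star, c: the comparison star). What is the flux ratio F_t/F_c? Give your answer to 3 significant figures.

F_t/F_c = 10^(−(m_t − m_c)/2.5) = 10^(-5.30/2.5) = 10^-2.120 = 0.007586.

0.00759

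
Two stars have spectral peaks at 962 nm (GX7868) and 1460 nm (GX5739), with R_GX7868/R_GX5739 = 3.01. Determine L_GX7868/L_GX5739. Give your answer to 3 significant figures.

Wien's law gives T ∝ 1/λ_max, so T_GX7868/T_GX5739 = λ_GX5739/λ_GX7868 = 1460/962 = 1.518.
Then L ∝ R²T⁴ gives L_GX7868/L_GX5739 = (3.01)² × (1.518)⁴ = 9.060 × 5.305 = 48.07.

48.1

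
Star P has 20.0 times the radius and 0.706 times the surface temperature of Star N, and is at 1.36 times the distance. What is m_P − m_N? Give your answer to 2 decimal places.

L_P/L_N = (20.0)²(0.706)⁴ = 99.38.
F_P/F_N = (L_P/L_N)/(d_P/d_N)² = 99.38/1.850 = 53.73.
m_P − m_N = −2.5 log₁₀(53.73) = -4.33.

-4.33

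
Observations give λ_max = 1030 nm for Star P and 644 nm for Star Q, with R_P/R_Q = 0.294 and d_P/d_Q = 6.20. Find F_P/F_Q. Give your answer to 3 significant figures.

Wien's law: T_P/T_Q = λ_Q/λ_P = 644/1030 = 0.6252.
L_P/L_Q = (R_P/R_Q)²(T_P/T_Q)⁴ = (0.294)²(0.6252)⁴ = 0.01321.
F_P/F_Q = (L_P/L_Q)/(d_P/d_Q)² = 0.01321/(6.20)² = 3.436×10^-4.

3.44×10^-4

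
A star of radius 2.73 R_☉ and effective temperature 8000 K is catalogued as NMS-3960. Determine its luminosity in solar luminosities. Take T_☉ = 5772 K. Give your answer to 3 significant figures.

27.5 solar luminosities

L/L_☉ = (R/R_☉)² (T/T_☉)⁴ = (2.73)² × (8000/5772)⁴
       = 7.453 × (1.386)⁴ = 7.453 × 3.690 = 27.50.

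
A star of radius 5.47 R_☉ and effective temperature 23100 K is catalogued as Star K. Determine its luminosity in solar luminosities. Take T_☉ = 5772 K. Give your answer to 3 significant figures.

L/L_☉ = (R/R_☉)² (T/T_☉)⁴ = (5.47)² × (23100/5772)⁴
       = 29.92 × (4.002)⁴ = 29.92 × 256.5 = 7676.

7.68×10^3 solar luminosities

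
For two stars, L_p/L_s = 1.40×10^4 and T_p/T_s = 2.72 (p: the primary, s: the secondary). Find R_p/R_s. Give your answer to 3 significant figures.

L ∝ R²T⁴ gives R ∝ √L / T², so
R_p/R_s = √(1.40×10^4) / (2.72)² = 118.3 / 7.398 = 15.99.

16.0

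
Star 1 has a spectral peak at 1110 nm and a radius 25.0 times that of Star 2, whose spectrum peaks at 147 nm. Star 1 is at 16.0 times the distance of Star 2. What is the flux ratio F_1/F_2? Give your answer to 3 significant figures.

7.51×10^-4

Wien's law: T_1/T_2 = λ_2/λ_1 = 147/1110 = 0.1324.
L_1/L_2 = (R_1/R_2)²(T_1/T_2)⁴ = (25.0)²(0.1324)⁴ = 0.1922.
F_1/F_2 = (L_1/L_2)/(d_1/d_2)² = 0.1922/(16.0)² = 7.510×10^-4.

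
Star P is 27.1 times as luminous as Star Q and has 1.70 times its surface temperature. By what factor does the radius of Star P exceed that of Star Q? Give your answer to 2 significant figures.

1.8

L ∝ R²T⁴ gives R ∝ √L / T², so
R_P/R_Q = √(27.1) / (1.70)² = 5.206 / 2.890 = 1.801.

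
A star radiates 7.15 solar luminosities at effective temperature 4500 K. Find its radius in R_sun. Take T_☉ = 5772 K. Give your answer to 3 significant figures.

R/R_☉ = √(L/L_☉) / (T/T_☉)² = √(7.15) / (0.7796)²
       = 2.674 / 0.6078 = 4.399.

4.40 R_sun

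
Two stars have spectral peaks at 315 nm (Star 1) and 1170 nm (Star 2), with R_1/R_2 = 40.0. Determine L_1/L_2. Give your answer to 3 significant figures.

Wien's law gives T ∝ 1/λ_max, so T_1/T_2 = λ_2/λ_1 = 1170/315 = 3.714.
Then L ∝ R²T⁴ gives L_1/L_2 = (40.0)² × (3.714)⁴ = 1600 × 190.3 = 3.045×10^5.

3.05×10^5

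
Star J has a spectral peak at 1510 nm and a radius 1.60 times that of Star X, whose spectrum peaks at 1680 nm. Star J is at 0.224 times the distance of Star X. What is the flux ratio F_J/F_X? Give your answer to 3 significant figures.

78.2

Wien's law: T_J/T_X = λ_X/λ_J = 1680/1510 = 1.113.
L_J/L_X = (R_J/R_X)²(T_J/T_X)⁴ = (1.60)²(1.113)⁴ = 3.923.
F_J/F_X = (L_J/L_X)/(d_J/d_X)² = 3.923/(0.224)² = 78.18.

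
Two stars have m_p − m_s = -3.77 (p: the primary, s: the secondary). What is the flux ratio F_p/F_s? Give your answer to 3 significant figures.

F_p/F_s = 10^(−(m_p − m_s)/2.5) = 10^(3.77/2.5) = 10^1.508 = 32.21.

32.2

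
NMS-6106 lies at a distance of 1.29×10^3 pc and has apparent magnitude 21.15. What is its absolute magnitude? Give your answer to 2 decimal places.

10.60

M = m − 5 log₁₀(d/10 pc) = 21.15 − 5 log₁₀(1.29×10^3/10)
  = 21.15 − 5 × 2.111 = 21.15 − 10.55 = 10.60.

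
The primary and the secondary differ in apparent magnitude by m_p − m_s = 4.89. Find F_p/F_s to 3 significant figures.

0.0111

F_p/F_s = 10^(−(m_p − m_s)/2.5) = 10^(-4.89/2.5) = 10^-1.956 = 0.01107.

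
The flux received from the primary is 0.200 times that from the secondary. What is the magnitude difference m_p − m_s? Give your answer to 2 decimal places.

1.75

m_p − m_s = −2.5 log₁₀(F_p/F_s) = −2.5 log₁₀(0.200) = −2.5 × (-0.699) = 1.747.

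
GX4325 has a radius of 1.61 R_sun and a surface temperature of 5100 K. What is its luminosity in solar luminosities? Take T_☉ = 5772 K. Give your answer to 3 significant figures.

1.58 solar luminosities

L/L_☉ = (R/R_☉)² (T/T_☉)⁴ = (1.61)² × (5100/5772)⁴
       = 2.592 × (0.8836)⁴ = 2.592 × 0.6095 = 1.580.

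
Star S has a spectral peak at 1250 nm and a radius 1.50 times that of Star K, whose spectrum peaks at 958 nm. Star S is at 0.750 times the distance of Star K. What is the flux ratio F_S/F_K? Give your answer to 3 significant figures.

1.38

Wien's law: T_S/T_K = λ_K/λ_S = 958/1250 = 0.7664.
L_S/L_K = (R_S/R_K)²(T_S/T_K)⁴ = (1.50)²(0.7664)⁴ = 0.7763.
F_S/F_K = (L_S/L_K)/(d_S/d_K)² = 0.7763/(0.750)² = 1.380.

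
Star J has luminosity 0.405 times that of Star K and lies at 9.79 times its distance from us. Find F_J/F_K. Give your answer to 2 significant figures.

0.0042

F = L/(4πd²), so F_J/F_K = (L_J/L_K) / (d_J/d_K)²
= 0.405 / (9.79)² = 0.405 / 95.84 = 0.004226.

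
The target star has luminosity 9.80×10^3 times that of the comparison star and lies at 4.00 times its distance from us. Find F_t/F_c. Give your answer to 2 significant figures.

6.1×10^2

F = L/(4πd²), so F_t/F_c = (L_t/L_c) / (d_t/d_c)²
= 9.80×10^3 / (4.00)² = 9.80×10^3 / 16.00 = 612.5.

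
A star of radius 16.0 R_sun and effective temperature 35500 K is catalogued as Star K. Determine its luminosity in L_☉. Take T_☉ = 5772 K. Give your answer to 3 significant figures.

L/L_☉ = (R/R_☉)² (T/T_☉)⁴ = (16.0)² × (35500/5772)⁴
       = 256.0 × (6.150)⁴ = 256.0 × 1431 = 3.663×10^5.

3.66×10^5 L_☉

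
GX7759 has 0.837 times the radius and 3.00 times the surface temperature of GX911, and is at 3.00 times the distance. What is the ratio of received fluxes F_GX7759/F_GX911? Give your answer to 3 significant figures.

6.31

L_GX7759/L_GX911 = (R_GX7759/R_GX911)²(T_GX7759/T_GX911)⁴ = (0.837)² × (3.00)⁴ = 56.75.
F_GX7759/F_GX911 = (L_GX7759/L_GX911)/(d_GX7759/d_GX911)² = 56.75 / (3.00)² = 6.305.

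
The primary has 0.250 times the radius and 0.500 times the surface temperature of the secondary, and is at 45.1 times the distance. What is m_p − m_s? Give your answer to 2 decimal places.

14.29

L_p/L_s = (0.250)²(0.500)⁴ = 0.003906.
F_p/F_s = (L_p/L_s)/(d_p/d_s)² = 0.003906/2034 = 1.920×10^-6.
m_p − m_s = −2.5 log₁₀(1.920×10^-6) = 14.29.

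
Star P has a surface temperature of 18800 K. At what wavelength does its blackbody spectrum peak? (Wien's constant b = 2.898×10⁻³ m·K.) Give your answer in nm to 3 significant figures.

154 nm

λ_max = b/T = 2.898×10⁻³ / 18800 = 1.54×10^-7 m = 154.1 nm.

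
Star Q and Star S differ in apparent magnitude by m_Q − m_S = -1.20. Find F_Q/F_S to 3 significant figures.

3.02

F_Q/F_S = 10^(−(m_Q − m_S)/2.5) = 10^(1.20/2.5) = 10^0.480 = 3.020.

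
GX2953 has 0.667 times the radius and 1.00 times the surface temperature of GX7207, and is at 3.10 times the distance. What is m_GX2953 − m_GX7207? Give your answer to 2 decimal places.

L_GX2953/L_GX7207 = (0.667)²(1.00)⁴ = 0.4449.
F_GX2953/F_GX7207 = (L_GX2953/L_GX7207)/(d_GX2953/d_GX7207)² = 0.4449/9.610 = 0.04629.
m_GX2953 − m_GX7207 = −2.5 log₁₀(0.04629) = 3.34.

3.34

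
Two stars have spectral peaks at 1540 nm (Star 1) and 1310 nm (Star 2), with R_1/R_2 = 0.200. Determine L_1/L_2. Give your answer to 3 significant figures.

0.0209

Wien's law gives T ∝ 1/λ_max, so T_1/T_2 = λ_2/λ_1 = 1310/1540 = 0.8506.
Then L ∝ R²T⁴ gives L_1/L_2 = (0.200)² × (0.8506)⁴ = 0.04000 × 0.5236 = 0.02094.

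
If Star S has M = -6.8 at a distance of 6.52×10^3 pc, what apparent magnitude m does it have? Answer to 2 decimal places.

7.27

m = M + 5 log₁₀(d/10 pc) = -6.8 + 5 log₁₀(6.52×10^3/10)
  = -6.8 + 5 × 2.814 = -6.8 + 14.07 = 7.27.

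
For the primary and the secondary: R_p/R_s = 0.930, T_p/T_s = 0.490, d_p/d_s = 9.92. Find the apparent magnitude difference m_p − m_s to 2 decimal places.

8.24

L_p/L_s = (0.930)²(0.490)⁴ = 0.04986.
F_p/F_s = (L_p/L_s)/(d_p/d_s)² = 0.04986/98.41 = 5.067×10^-4.
m_p − m_s = −2.5 log₁₀(5.067×10^-4) = 8.24.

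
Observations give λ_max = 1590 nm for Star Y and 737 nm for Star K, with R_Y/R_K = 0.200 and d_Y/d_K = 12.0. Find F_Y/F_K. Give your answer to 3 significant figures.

Wien's law: T_Y/T_K = λ_K/λ_Y = 737/1590 = 0.4635.
L_Y/L_K = (R_Y/R_K)²(T_Y/T_K)⁴ = (0.200)²(0.4635)⁴ = 0.001846.
F_Y/F_K = (L_Y/L_K)/(d_Y/d_K)² = 0.001846/(12.0)² = 1.282×10^-5.

1.28×10^-5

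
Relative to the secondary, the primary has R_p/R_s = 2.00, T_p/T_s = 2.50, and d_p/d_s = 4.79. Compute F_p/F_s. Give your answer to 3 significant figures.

L_p/L_s = (R_p/R_s)²(T_p/T_s)⁴ = (2.00)² × (2.50)⁴ = 156.2.
F_p/F_s = (L_p/L_s)/(d_p/d_s)² = 156.2 / (4.79)² = 6.810.

6.81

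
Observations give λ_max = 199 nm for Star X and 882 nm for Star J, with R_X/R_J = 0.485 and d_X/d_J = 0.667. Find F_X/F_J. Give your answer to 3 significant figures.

204

Wien's law: T_X/T_J = λ_J/λ_X = 882/199 = 4.432.
L_X/L_J = (R_X/R_J)²(T_X/T_J)⁴ = (0.485)²(4.432)⁴ = 90.77.
F_X/F_J = (L_X/L_J)/(d_X/d_J)² = 90.77/(0.667)² = 204.0.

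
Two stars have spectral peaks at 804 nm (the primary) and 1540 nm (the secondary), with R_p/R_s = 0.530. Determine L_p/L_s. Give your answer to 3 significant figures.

Wien's law gives T ∝ 1/λ_max, so T_p/T_s = λ_s/λ_p = 1540/804 = 1.915.
Then L ∝ R²T⁴ gives L_p/L_s = (0.530)² × (1.915)⁴ = 0.2809 × 13.46 = 3.781.

3.78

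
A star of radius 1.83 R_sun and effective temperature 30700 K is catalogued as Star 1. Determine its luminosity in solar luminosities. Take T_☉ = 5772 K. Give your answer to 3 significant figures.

2.68×10^3 solar luminosities

L/L_☉ = (R/R_☉)² (T/T_☉)⁴ = (1.83)² × (30700/5772)⁴
       = 3.349 × (5.319)⁴ = 3.349 × 800.3 = 2680.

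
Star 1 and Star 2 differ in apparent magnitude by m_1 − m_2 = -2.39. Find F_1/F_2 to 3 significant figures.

F_1/F_2 = 10^(−(m_1 − m_2)/2.5) = 10^(2.39/2.5) = 10^0.956 = 9.036.

9.04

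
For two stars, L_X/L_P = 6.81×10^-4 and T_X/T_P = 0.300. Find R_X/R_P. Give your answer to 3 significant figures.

0.290

L ∝ R²T⁴ gives R ∝ √L / T², so
R_X/R_P = √(6.81×10^-4) / (0.300)² = 0.02610 / 0.09000 = 0.2900.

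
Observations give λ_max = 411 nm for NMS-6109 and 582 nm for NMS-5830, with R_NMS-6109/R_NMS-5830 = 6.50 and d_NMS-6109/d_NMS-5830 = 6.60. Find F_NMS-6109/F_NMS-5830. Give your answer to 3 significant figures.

Wien's law: T_NMS-6109/T_NMS-5830 = λ_NMS-5830/λ_NMS-6109 = 582/411 = 1.416.
L_NMS-6109/L_NMS-5830 = (R_NMS-6109/R_NMS-5830)²(T_NMS-6109/T_NMS-5830)⁴ = (6.50)²(1.416)⁴ = 169.9.
F_NMS-6109/F_NMS-5830 = (L_NMS-6109/L_NMS-5830)/(d_NMS-6109/d_NMS-5830)² = 169.9/(6.60)² = 3.900.

3.90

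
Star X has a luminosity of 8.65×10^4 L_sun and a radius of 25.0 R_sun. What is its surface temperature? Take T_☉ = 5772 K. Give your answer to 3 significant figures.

1.98×10^4 K

T/T_☉ = (L/L_☉)^(1/4) / (R/R_☉)^(1/2)
T = 5772 × (8.65×10^4)^(1/4) / √(25.0) = 5772 × 17.15 / 5.000 = 1.980×10^4 K.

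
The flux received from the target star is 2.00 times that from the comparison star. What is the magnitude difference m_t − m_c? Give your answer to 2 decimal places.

-0.75

m_t − m_c = −2.5 log₁₀(F_t/F_c) = −2.5 log₁₀(2.00) = −2.5 × (0.301) = -0.753.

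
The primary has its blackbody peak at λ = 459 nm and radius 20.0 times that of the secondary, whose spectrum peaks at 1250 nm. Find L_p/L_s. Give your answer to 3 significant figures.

Wien's law gives T ∝ 1/λ_max, so T_p/T_s = λ_s/λ_p = 1250/459 = 2.723.
Then L ∝ R²T⁴ gives L_p/L_s = (20.0)² × (2.723)⁴ = 400.0 × 55.00 = 2.200×10^4.

2.20×10^4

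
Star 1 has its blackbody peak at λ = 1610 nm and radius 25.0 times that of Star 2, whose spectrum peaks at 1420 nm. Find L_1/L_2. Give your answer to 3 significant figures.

Wien's law gives T ∝ 1/λ_max, so T_1/T_2 = λ_2/λ_1 = 1420/1610 = 0.8820.
Then L ∝ R²T⁴ gives L_1/L_2 = (25.0)² × (0.8820)⁴ = 625.0 × 0.6051 = 378.2.

378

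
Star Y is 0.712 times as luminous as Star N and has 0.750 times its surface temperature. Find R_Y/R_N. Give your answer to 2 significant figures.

1.5

L ∝ R²T⁴ gives R ∝ √L / T², so
R_Y/R_N = √(0.712) / (0.750)² = 0.8438 / 0.5625 = 1.500.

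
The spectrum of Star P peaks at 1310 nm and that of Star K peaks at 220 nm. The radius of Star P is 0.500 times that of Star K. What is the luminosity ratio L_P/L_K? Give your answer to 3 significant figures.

Wien's law gives T ∝ 1/λ_max, so T_P/T_K = λ_K/λ_P = 220/1310 = 0.1679.
Then L ∝ R²T⁴ gives L_P/L_K = (0.500)² × (0.1679)⁴ = 0.2500 × 7.954×10^-4 = 1.989×10^-4.

1.99×10^-4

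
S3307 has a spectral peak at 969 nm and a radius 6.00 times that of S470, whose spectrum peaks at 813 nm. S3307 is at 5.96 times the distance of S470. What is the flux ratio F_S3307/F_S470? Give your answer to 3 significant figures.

Wien's law: T_S3307/T_S470 = λ_S470/λ_S3307 = 813/969 = 0.8390.
L_S3307/L_S470 = (R_S3307/R_S470)²(T_S3307/T_S470)⁴ = (6.00)²(0.8390)⁴ = 17.84.
F_S3307/F_S470 = (L_S3307/L_S470)/(d_S3307/d_S470)² = 17.84/(5.96)² = 0.5022.

0.502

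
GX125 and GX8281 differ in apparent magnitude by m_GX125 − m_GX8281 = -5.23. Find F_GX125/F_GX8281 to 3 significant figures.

F_GX125/F_GX8281 = 10^(−(m_GX125 − m_GX8281)/2.5) = 10^(5.23/2.5) = 10^2.092 = 123.6.

124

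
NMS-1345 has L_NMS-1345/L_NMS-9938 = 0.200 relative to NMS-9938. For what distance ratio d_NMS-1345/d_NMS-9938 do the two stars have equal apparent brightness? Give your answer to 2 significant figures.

0.45

Equal flux requires L_NMS-1345/d_NMS-1345² = L_NMS-9938/d_NMS-9938², so d_NMS-1345/d_NMS-9938 = √(L_NMS-1345/L_NMS-9938)
= √(0.200) = 0.4472.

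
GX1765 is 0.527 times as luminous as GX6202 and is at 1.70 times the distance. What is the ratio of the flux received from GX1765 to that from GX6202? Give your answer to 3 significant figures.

0.182

F = L/(4πd²), so F_GX1765/F_GX6202 = (L_GX1765/L_GX6202) / (d_GX1765/d_GX6202)²
= 0.527 / (1.70)² = 0.527 / 2.890 = 0.1824.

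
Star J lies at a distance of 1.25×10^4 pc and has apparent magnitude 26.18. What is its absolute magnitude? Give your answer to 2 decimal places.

10.70

M = m − 5 log₁₀(d/10 pc) = 26.18 − 5 log₁₀(1.25×10^4/10)
  = 26.18 − 5 × 3.097 = 26.18 − 15.48 = 10.70.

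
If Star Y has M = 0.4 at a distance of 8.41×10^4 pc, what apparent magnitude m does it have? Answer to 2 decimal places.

m = M + 5 log₁₀(d/10 pc) = 0.4 + 5 log₁₀(8.41×10^4/10)
  = 0.4 + 5 × 3.925 = 0.4 + 19.62 = 20.02.

20.02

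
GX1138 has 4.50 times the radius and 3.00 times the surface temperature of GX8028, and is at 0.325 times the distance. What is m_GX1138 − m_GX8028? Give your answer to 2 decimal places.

L_GX1138/L_GX8028 = (4.50)²(3.00)⁴ = 1640.
F_GX1138/F_GX8028 = (L_GX1138/L_GX8028)/(d_GX1138/d_GX8028)² = 1640/0.1056 = 1.553×10^4.
m_GX1138 − m_GX8028 = −2.5 log₁₀(1.553×10^4) = -10.48.

-10.48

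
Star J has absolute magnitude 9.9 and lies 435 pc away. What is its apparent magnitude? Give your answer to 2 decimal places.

18.09

m = M + 5 log₁₀(d/10 pc) = 9.9 + 5 log₁₀(435/10)
  = 9.9 + 5 × 1.638 = 9.9 + 8.19 = 18.09.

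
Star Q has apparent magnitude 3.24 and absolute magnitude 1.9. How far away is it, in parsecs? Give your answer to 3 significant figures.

18.5 pc

m − M = 5 log₁₀(d/10 pc)
3.24 − (1.9) = 1.34 = 5 log₁₀(d/10)
d = 10 × 10^(1.34/5) = 10 × 10^0.268 = 18.54 pc.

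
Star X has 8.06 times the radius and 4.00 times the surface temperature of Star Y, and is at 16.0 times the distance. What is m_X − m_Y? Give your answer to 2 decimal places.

-4.53

L_X/L_Y = (8.06)²(4.00)⁴ = 1.663×10^4.
F_X/F_Y = (L_X/L_Y)/(d_X/d_Y)² = 1.663×10^4/256.0 = 64.96.
m_X − m_Y = −2.5 log₁₀(64.96) = -4.53.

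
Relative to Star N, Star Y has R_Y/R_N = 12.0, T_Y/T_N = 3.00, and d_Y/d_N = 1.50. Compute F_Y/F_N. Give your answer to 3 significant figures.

L_Y/L_N = (R_Y/R_N)²(T_Y/T_N)⁴ = (12.0)² × (3.00)⁴ = 1.166×10^4.
F_Y/F_N = (L_Y/L_N)/(d_Y/d_N)² = 1.166×10^4 / (1.50)² = 5184.

5.18×10^3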